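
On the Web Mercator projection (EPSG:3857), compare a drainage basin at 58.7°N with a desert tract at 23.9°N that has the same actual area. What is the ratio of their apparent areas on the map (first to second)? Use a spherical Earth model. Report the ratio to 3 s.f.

3.10

Mercator areal scale is sec²φ.
At 58.7°: sec²(58.7°) = 1/0.5195² = 3.705.
At 23.9°: sec²(23.9°) = 1/0.9143² = 1.196.
Ratio = 3.705/1.196 = cos²(23.9°)/cos²(58.7°) ≈ 3.10.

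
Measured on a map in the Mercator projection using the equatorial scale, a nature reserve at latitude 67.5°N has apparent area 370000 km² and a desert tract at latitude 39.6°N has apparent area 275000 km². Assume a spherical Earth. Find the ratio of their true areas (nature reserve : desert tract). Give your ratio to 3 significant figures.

0.332

Mercator's areal exaggeration is sec²φ; hence true area = (apparent area) · cos²φ.
True area of nature reserve: 370000 × cos²(67.5°) = 370000 × 0.1464 = 54190 km².
True area of desert tract: 275000 × cos²(39.6°) = 275000 × 0.5937 = 163300 km².
Ratio = 54190 / 163300 ≈ 0.332.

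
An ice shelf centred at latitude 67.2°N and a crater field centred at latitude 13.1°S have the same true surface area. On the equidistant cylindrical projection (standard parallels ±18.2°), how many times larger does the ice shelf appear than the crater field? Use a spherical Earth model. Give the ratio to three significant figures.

2.51

In the equirectangular projection with standard parallel φ₀ = 18.2° (x = Rλ cos φ₀, y = Rφ), meridians are true-scale (h = 1) and the parallel scale is k = cos φ₀ / cos φ.
Areal scale at 67.2°: h·k = 1.000 × 2.451 = 2.451.
Areal scale at 13.1°: h·k = 1.000 × 0.9754 = 0.9754.
Ratio = 2.451/0.9754 ≈ 2.51.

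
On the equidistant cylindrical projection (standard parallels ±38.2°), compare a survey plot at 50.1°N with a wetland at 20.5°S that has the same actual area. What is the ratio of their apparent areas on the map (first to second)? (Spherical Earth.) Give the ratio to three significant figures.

1.46

The equidistant cylindrical projection with φ₀ = 38.2° has h = 1 (meridians true) and k = cos φ₀ / cos φ along parallels.
Areal scale at 50.1°: h·k = 1.000 × 1.225 = 1.225.
Areal scale at 20.5°: h·k = 1.000 × 0.8390 = 0.8390.
Ratio = 1.225/0.8390 ≈ 1.46.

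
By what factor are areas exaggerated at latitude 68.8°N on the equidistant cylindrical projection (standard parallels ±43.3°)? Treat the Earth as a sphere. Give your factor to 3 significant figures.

The equidistant cylindrical projection with φ₀ = 43.3° has h = 1 (meridians true) and k = cos φ₀ / cos φ along parallels.
Areal scale = h·k = 1 × cos φ₀ / cos φ; at 68.8°, h = 1.000, k = 2.013, so h·k = 2.013.

2.01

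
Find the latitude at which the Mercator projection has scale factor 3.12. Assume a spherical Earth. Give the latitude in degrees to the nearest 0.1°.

71.3°

Mercator scale is k = sec φ = 1/cos φ.
1/cos φ = 3.12  ⇒  cos φ = 0.3205  ⇒  φ = arccos(0.3205) ≈ 71.3°.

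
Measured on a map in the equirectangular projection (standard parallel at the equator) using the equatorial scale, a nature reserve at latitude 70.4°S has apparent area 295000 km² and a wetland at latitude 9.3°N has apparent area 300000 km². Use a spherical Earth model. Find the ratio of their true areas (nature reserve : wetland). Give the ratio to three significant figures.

Plate carrée has h = 1 and k = sec φ, giving areal scale sec φ; true area = (apparent area) · cos φ.
True area of nature reserve: 295000 × cos(70.4°) = 295000 × 0.3355 = 98960 km².
True area of wetland: 300000 × cos(9.3°) = 300000 × 0.9869 = 296100 km².
Ratio = 98960 / 296100 ≈ 0.334.

0.334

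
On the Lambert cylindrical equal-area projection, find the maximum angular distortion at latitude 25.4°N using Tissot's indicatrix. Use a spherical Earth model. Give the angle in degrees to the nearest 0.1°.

11.6°

The Lambert cylindrical equal-area projection is the cylindrical equal-area projection with its standard parallel at the equator (φ₀ = 0). For cylindrical equal-area with standard parallel φ₀, h = cos φ / cos φ₀ and k = cos φ₀ / cos φ, so h·k = 1.
At 25.4°: h = 0.9033, k = 1.107; principal scales a = 1.107, b = 0.9033.
sin(ω/2) = (a − b)/(a + b) = 0.2037/2.010 = 0.1013, so ω = 2 arcsin(0.1013) ≈ 11.6°.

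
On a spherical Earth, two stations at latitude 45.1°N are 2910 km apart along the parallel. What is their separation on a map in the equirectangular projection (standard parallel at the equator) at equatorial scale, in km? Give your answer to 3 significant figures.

For the equirectangular projection with φ₀ = 0 (plate carrée), h = 1 along meridians and k = sec φ along parallels.
Along the parallel, k = sec 45.1° = 1/0.7059 = 1.417.
Map distance = 2910 × 1.417 ≈ 4120 km.

4120 km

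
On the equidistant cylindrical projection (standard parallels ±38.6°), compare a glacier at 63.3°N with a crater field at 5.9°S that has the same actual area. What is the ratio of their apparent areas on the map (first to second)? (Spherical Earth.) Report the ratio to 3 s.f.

2.21

In the equirectangular projection with standard parallel φ₀ = 38.6° (x = Rλ cos φ₀, y = Rφ), meridians are true-scale (h = 1) and the parallel scale is k = cos φ₀ / cos φ.
Areal scale at 63.3°: h·k = 1.000 × 1.739 = 1.739.
Areal scale at 5.9°: h·k = 1.000 × 0.7857 = 0.7857.
Ratio = 1.739/0.7857 ≈ 2.21.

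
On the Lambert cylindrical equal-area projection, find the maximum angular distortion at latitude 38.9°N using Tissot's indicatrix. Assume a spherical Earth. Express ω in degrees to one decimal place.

28.4°

The Lambert cylindrical equal-area projection is the cylindrical equal-area projection with its standard parallel at the equator (φ₀ = 0). For cylindrical equal-area with standard parallel φ₀, h = cos φ / cos φ₀ and k = cos φ₀ / cos φ, so h·k = 1.
At 38.9°: h = 0.7782, k = 1.285; principal scales a = 1.285, b = 0.7782.
sin(ω/2) = (a − b)/(a + b) = 0.5067/2.063 = 0.2456, so ω = 2 arcsin(0.2456) ≈ 28.4°.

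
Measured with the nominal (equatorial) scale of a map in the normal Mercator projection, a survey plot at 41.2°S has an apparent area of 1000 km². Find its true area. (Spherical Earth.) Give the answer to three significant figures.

For Mercator, h = k = sec φ (a conformal cylindrical projection has a single point scale, 1/cos φ).
Areal scale = k² = sec²φ = 1/cos²(41.2°) = 1/0.7524² = 1.766.
True area = apparent / (areal scale) = 1000 / 1.766 ≈ 566 km².

566 km²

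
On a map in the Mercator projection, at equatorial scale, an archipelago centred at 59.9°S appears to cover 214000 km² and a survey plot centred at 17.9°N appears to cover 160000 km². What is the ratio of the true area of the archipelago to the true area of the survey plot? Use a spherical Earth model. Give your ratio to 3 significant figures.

0.371

On Mercator the areal scale is sec²φ, so true area = apparent × cos²φ.
True area of archipelago: 214000 × cos²(59.9°) = 214000 × 0.2515 = 53820 km².
True area of survey plot: 160000 × cos²(17.9°) = 160000 × 0.9055 = 144900 km².
Ratio = 53820 / 144900 ≈ 0.371.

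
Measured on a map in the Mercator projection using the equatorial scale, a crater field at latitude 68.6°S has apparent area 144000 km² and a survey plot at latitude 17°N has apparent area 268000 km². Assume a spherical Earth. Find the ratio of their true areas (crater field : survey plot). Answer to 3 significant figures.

0.0782

On Mercator the areal scale is sec²φ, so true area = apparent × cos²φ.
True area of crater field: 144000 × cos²(68.6°) = 144000 × 0.1331 = 19170 km².
True area of survey plot: 268000 × cos²(17°) = 268000 × 0.9145 = 245100 km².
Ratio = 19170 / 245100 ≈ 0.0782.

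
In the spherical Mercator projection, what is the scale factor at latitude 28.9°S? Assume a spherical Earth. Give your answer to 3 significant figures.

The Mercator projection is conformal; its linear scale factor is the same in every direction and equals sec φ = 1/cos φ.
k = 1/cos 28.9° = 1/0.8755 = 1.142.

1.14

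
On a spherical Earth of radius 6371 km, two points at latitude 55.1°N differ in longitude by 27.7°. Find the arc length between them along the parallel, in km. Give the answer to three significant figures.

1760 km

Arc length along a parallel = R cos φ · Δλ (with Δλ in radians).
= 6371 × cos 55.1° × (27.7° × π/180) = 6371 × 0.5721 × 0.4835 ≈ 1760 km.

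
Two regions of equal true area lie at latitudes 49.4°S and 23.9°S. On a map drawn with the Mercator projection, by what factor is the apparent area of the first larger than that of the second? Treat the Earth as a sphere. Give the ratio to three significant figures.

On Mercator, area is exaggerated by sec²φ = 1/cos²φ.
At 49.4°: sec²(49.4°) = 1/0.6508² = 2.361.
At 23.9°: sec²(23.9°) = 1/0.9143² = 1.196.
Ratio = 2.361/1.196 = cos²(23.9°)/cos²(49.4°) ≈ 1.97.

1.97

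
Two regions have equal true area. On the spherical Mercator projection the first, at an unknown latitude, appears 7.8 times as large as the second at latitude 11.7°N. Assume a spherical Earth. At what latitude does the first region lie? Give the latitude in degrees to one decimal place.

69.5°

Mercator areal scale is sec²φ, so apparent-area ratio = sec²φ₁ / sec²φ₂ = cos²φ₂ / cos²φ₁.
cos²φ₂ / cos²φ₁ = 7.8  ⇒  cos φ₁ = cos 11.7° / √7.8 = 0.9792/2.793 = 0.3506.
φ₁ = arccos(0.3506) ≈ 69.5°.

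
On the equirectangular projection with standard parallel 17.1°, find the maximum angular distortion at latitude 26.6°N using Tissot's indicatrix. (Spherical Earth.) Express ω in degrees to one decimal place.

The equidistant cylindrical projection with φ₀ = 17.1° has h = 1 (meridians true) and k = cos φ₀ / cos φ along parallels.
At 26.6°: h = 1.000, k = 1.069; principal scales a = 1.069, b = 1.000.
sin(ω/2) = (a − b)/(a + b) = 0.06894/2.069 = 0.03332, so ω = 2 arcsin(0.03332) ≈ 3.8°.

3.8°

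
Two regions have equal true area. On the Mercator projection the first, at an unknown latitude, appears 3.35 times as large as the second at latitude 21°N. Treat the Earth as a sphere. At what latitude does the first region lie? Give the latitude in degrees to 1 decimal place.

Mercator areal scale is sec²φ, so apparent-area ratio = sec²φ₁ / sec²φ₂ = cos²φ₂ / cos²φ₁.
cos²φ₂ / cos²φ₁ = 3.35  ⇒  cos φ₁ = cos 21° / √3.35 = 0.9336/1.830 = 0.5101.
φ₁ = arccos(0.5101) ≈ 59.3°.

59.3°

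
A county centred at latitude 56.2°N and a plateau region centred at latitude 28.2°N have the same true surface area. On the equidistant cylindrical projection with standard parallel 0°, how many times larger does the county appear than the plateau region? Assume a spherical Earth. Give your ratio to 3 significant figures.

Plate carrée maps x = Rλ, y = Rφ. The meridian scale is h = 1 and the parallel scale is k = 1/cos φ = sec φ.
Areal scale at 56.2°: h·k = 1.000 × 1.798 = 1.798.
Areal scale at 28.2°: h·k = 1.000 × 1.135 = 1.135.
Ratio = 1.798/1.135 ≈ 1.58.

1.58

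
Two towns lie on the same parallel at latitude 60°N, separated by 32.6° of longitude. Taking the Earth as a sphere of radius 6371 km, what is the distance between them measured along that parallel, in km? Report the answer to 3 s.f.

1810 km

Arc length along a parallel = R cos φ · Δλ (with Δλ in radians).
= 6371 × cos 60° × (32.6° × π/180) = 6371 × 0.5000 × 0.5690 ≈ 1810 km.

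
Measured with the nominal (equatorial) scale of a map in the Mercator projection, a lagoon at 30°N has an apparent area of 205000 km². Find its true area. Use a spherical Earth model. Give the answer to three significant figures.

For Mercator, h = k = sec φ (a conformal cylindrical projection has a single point scale, 1/cos φ).
Areal scale = k² = sec²φ = 1/cos²(30°) = 1/0.8660² = 1.333.
True area = apparent / (areal scale) = 205000 / 1.333 ≈ 154000 km².

154000 km²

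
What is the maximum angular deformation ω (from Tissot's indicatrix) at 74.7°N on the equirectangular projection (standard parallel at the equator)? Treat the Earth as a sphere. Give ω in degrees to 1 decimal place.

71.2°

In the plate carrée (x = Rλ, y = Rφ), meridians are true-scale (h = 1) and parallels are stretched by k = sec φ.
At 74.7°: h = 1.000, k = 3.790; principal scales a = 3.790, b = 1.000.
sin(ω/2) = (a − b)/(a + b) = 2.790/4.790 = 0.5824, so ω = 2 arcsin(0.5824) ≈ 71.2°.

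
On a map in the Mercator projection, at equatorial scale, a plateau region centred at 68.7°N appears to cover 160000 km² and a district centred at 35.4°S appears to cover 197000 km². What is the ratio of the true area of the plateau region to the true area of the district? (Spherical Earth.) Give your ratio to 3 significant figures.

0.161

On Mercator the areal scale is sec²φ, so true area = apparent × cos²φ.
True area of plateau region: 160000 × cos²(68.7°) = 160000 × 0.1320 = 21110 km².
True area of district: 197000 × cos²(35.4°) = 197000 × 0.6644 = 130900 km².
Ratio = 21110 / 130900 ≈ 0.161.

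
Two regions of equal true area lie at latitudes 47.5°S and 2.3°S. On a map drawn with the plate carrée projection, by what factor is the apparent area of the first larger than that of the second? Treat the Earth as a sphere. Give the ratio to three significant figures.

In the plate carrée (x = Rλ, y = Rφ), meridians are true-scale (h = 1) and parallels are stretched by k = sec φ.
Areal scale at 47.5°: h·k = 1.000 × 1.480 = 1.480.
Areal scale at 2.3°: h·k = 1.000 × 1.001 = 1.001.
Ratio = 1.480/1.001 ≈ 1.48.

1.48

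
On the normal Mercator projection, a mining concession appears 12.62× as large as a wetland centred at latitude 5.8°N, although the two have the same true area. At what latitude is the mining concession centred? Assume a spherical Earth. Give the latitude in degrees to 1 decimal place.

Mercator areal scale is sec²φ, so apparent-area ratio = sec²φ₁ / sec²φ₂ = cos²φ₂ / cos²φ₁.
cos²φ₂ / cos²φ₁ = 12.62  ⇒  cos φ₁ = cos 5.8° / √12.62 = 0.9949/3.552 = 0.2801.
φ₁ = arccos(0.2801) ≈ 73.7°.

73.7°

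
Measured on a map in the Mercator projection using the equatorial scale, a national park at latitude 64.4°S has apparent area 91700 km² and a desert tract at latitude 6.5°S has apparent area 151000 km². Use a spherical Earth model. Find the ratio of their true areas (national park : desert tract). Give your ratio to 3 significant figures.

0.115

Mercator's areal exaggeration is sec²φ; hence true area = (apparent area) · cos²φ.
True area of national park: 91700 × cos²(64.4°) = 91700 × 0.1867 = 17120 km².
True area of desert tract: 151000 × cos²(6.5°) = 151000 × 0.9872 = 149100 km².
Ratio = 17120 / 149100 ≈ 0.115.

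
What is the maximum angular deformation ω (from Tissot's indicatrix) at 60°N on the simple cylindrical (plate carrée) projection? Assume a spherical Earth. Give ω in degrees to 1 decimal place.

Plate carrée maps x = Rλ, y = Rφ. The meridian scale is h = 1 and the parallel scale is k = 1/cos φ = sec φ.
At 60°: h = 1.000, k = 2.000; principal scales a = 2.000, b = 1.000.
sin(ω/2) = (a − b)/(a + b) = 1.0000/3.000 = 0.3333, so ω = 2 arcsin(0.3333) ≈ 38.9°.

38.9°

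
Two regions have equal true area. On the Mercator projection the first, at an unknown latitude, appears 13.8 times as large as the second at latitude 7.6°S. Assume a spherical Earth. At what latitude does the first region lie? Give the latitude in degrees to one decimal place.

74.5°

Mercator areal scale is sec²φ, so apparent-area ratio = sec²φ₁ / sec²φ₂ = cos²φ₂ / cos²φ₁.
cos²φ₂ / cos²φ₁ = 13.8  ⇒  cos φ₁ = cos 7.6° / √13.8 = 0.9912/3.715 = 0.2668.
φ₁ = arccos(0.2668) ≈ 74.5°.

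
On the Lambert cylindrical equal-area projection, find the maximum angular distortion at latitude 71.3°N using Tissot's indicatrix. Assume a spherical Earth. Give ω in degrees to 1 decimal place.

The Lambert cylindrical equal-area projection is the cylindrical equal-area projection with its standard parallel at the equator (φ₀ = 0). For cylindrical equal-area with standard parallel φ₀, h = cos φ / cos φ₀ and k = cos φ₀ / cos φ, so h·k = 1.
At 71.3°: h = 0.3206, k = 3.119; principal scales a = 3.119, b = 0.3206.
sin(ω/2) = (a − b)/(a + b) = 2.798/3.440 = 0.8136, so ω = 2 arcsin(0.8136) ≈ 108.9°.

108.9°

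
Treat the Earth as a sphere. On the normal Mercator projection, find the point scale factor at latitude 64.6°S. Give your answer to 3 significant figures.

2.33

Mercator is conformal, so the point scale is isotropic: h = k = sec φ = 1/cos φ.
k = 1/cos 64.6° = 1/0.4289 = 2.331.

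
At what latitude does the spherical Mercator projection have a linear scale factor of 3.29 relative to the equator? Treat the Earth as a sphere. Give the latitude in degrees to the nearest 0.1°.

Mercator scale is k = sec φ = 1/cos φ.
1/cos φ = 3.29  ⇒  cos φ = 0.3040  ⇒  φ = arccos(0.3040) ≈ 72.3°.

72.3°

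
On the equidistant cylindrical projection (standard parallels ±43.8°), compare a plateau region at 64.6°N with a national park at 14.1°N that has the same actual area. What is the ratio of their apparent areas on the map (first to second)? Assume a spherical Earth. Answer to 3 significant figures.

The equidistant cylindrical projection with φ₀ = 43.8° has h = 1 (meridians true) and k = cos φ₀ / cos φ along parallels.
Areal scale at 64.6°: h·k = 1.000 × 1.683 = 1.683.
Areal scale at 14.1°: h·k = 1.000 × 0.7442 = 0.7442.
Ratio = 1.683/0.7442 ≈ 2.26.

2.26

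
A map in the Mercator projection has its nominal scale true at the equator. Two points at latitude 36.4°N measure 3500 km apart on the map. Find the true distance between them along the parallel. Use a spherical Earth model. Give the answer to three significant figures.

2820 km

Mercator is conformal, so the point scale is isotropic: h = k = sec φ = 1/cos φ.
Along the parallel at 36.4°, map distances are exaggerated by k = sec 36.4° = 1.242.
True distance = 3500 / 1.242 = 3500 × cos 36.4° ≈ 2820 km.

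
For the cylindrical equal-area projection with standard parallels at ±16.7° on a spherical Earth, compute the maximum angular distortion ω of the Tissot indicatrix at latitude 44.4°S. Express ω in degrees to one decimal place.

33.1°

For cylindrical equal-area with standard parallel φ₀, h = cos φ / cos φ₀ and k = cos φ₀ / cos φ, so h·k = 1.
At 44.4°: h = 0.7459, k = 1.341; principal scales a = 1.341, b = 0.7459.
sin(ω/2) = (a − b)/(a + b) = 0.5947/2.087 = 0.2850, so ω = 2 arcsin(0.2850) ≈ 33.1°.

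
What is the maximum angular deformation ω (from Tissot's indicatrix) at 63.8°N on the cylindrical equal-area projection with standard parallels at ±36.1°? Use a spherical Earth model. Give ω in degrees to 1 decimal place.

A cylindrical equal-area projection with standard parallel φ₀ has meridian scale h = cos φ / cos φ₀ and parallel scale k = cos φ₀ / cos φ (so areas are preserved, h·k = 1).
At 63.8°: h = 0.5464, k = 1.830; principal scales a = 1.830, b = 0.5464.
sin(ω/2) = (a − b)/(a + b) = 1.284/2.377 = 0.5401, so ω = 2 arcsin(0.5401) ≈ 65.4°.

65.4°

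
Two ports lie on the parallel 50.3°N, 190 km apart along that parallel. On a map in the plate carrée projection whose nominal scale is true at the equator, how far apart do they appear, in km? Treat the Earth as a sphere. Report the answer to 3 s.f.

297 km

In the plate carrée (x = Rλ, y = Rφ), meridians are true-scale (h = 1) and parallels are stretched by k = sec φ.
Along the parallel, k = sec 50.3° = 1/0.6388 = 1.566.
Map distance = 190 × 1.566 ≈ 297 km.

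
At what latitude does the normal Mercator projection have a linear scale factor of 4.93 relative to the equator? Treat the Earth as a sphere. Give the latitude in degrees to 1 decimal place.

78.3°

Mercator scale is k = sec φ = 1/cos φ.
1/cos φ = 4.93  ⇒  cos φ = 0.2028  ⇒  φ = arccos(0.2028) ≈ 78.3°.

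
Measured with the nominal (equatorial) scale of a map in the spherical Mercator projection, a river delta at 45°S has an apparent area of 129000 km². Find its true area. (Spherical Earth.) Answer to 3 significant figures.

64500 km²

The Mercator projection is conformal; its linear scale factor is the same in every direction and equals sec φ = 1/cos φ.
Areal scale = k² = sec²φ = 1/cos²(45°) = 1/0.7071² = 2.000.
True area = apparent / (areal scale) = 129000 / 2.000 ≈ 64500 km².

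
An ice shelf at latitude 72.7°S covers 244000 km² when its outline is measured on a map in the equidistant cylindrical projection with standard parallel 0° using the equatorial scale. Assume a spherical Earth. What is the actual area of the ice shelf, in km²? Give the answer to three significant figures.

72600 km²

For the equirectangular projection with φ₀ = 0 (plate carrée), h = 1 along meridians and k = sec φ along parallels.
Areal scale = h·k = 1 × sec φ; at 72.7°, h = 1.000, k = 3.363, so h·k = 3.363.
True area = apparent / (areal scale) = 244000 / 3.363 ≈ 72600 km².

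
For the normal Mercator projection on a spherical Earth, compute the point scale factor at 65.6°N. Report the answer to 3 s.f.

The Mercator projection is conformal; its linear scale factor is the same in every direction and equals sec φ = 1/cos φ.
k = 1/cos 65.6° = 1/0.4131 = 2.421.

2.42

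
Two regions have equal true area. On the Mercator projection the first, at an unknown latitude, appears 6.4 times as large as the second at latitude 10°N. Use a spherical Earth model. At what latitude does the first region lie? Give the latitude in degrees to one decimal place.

For equal true areas on Mercator, apparent areas scale as sec²φ, so the ratio is cos²φ₂ / cos²φ₁.
cos²φ₂ / cos²φ₁ = 6.4  ⇒  cos φ₁ = cos 10° / √6.4 = 0.9848/2.530 = 0.3893.
φ₁ = arccos(0.3893) ≈ 67.1°.

67.1°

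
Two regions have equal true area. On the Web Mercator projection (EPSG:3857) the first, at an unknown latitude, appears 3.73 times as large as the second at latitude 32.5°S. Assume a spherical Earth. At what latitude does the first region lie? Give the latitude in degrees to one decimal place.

64.1°

For equal true areas on Mercator, apparent areas scale as sec²φ, so the ratio is cos²φ₂ / cos²φ₁.
cos²φ₂ / cos²φ₁ = 3.73  ⇒  cos φ₁ = cos 32.5° / √3.73 = 0.8434/1.931 = 0.4367.
φ₁ = arccos(0.4367) ≈ 64.1°.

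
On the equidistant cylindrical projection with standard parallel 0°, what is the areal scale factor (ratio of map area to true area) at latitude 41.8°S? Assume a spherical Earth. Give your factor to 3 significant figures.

1.34

For the equirectangular projection with φ₀ = 0 (plate carrée), h = 1 along meridians and k = sec φ along parallels.
Areal scale = h·k = 1 × sec φ; at 41.8°, h = 1.000, k = 1.341, so h·k = 1.341.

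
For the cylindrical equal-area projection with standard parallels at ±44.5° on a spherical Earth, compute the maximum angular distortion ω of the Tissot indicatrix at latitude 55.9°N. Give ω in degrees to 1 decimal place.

27.3°

Cylindrical equal-area (φ₀ = 44.5°): h = cos φ / cos 44.5° along meridians, k = cos 44.5° / cos φ along parallels; h·k = 1.
At 55.9°: h = 0.7860, k = 1.272; principal scales a = 1.272, b = 0.7860.
sin(ω/2) = (a − b)/(a + b) = 0.4862/2.058 = 0.2362, so ω = 2 arcsin(0.2362) ≈ 27.3°.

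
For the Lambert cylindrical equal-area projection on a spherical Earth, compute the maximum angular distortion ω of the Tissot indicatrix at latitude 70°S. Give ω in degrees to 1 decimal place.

104.5°

The Lambert cylindrical equal-area projection is the cylindrical equal-area projection with its standard parallel at the equator (φ₀ = 0). For cylindrical equal-area with standard parallel φ₀, h = cos φ / cos φ₀ and k = cos φ₀ / cos φ, so h·k = 1.
At 70°: h = 0.3420, k = 2.924; principal scales a = 2.924, b = 0.3420.
sin(ω/2) = (a − b)/(a + b) = 2.582/3.266 = 0.7905, so ω = 2 arcsin(0.7905) ≈ 104.5°.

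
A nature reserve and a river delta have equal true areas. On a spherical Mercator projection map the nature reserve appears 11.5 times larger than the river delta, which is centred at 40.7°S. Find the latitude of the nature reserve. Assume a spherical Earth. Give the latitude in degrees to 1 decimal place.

For equal true areas on Mercator, apparent areas scale as sec²φ, so the ratio is cos²φ₂ / cos²φ₁.
cos²φ₂ / cos²φ₁ = 11.5  ⇒  cos φ₁ = cos 40.7° / √11.5 = 0.7581/3.391 = 0.2236.
φ₁ = arccos(0.2236) ≈ 77.1°.

77.1°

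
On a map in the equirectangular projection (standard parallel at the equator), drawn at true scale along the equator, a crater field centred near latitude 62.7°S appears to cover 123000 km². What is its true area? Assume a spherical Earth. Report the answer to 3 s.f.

56400 km²

Plate carrée maps x = Rλ, y = Rφ. The meridian scale is h = 1 and the parallel scale is k = 1/cos φ = sec φ.
Areal scale = h·k = 1 × sec φ; at 62.7°, h = 1.000, k = 2.180, so h·k = 2.180.
True area = apparent / (areal scale) = 123000 / 2.180 ≈ 56400 km².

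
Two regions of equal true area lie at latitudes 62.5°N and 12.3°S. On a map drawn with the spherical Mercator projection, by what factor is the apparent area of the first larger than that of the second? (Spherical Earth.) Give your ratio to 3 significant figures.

Mercator is conformal with k = sec φ, so areal scale = k² = sec²φ.
At 62.5°: sec²(62.5°) = 1/0.4617² = 4.690.
At 12.3°: sec²(12.3°) = 1/0.9770² = 1.048.
Ratio = 4.690/1.048 = cos²(12.3°)/cos²(62.5°) ≈ 4.48.

4.48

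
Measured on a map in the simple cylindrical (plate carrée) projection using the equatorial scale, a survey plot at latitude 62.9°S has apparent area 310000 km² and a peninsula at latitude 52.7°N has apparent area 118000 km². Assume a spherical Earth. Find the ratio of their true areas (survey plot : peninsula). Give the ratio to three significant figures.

1.97

On the plate carrée, areal scale = h·k = 1 × sec φ, so true area = apparent × cos φ.
True area of survey plot: 310000 × cos(62.9°) = 310000 × 0.4555 = 141200 km².
True area of peninsula: 118000 × cos(52.7°) = 118000 × 0.6060 = 71510 km².
Ratio = 141200 / 71510 ≈ 1.97.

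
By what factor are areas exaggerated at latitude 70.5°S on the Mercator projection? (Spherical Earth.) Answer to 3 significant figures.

8.97

For Mercator, h = k = sec φ (a conformal cylindrical projection has a single point scale, 1/cos φ).
Areal scale = k² = sec²φ = 1/cos²(70.5°) = 1/0.3338² = 8.974.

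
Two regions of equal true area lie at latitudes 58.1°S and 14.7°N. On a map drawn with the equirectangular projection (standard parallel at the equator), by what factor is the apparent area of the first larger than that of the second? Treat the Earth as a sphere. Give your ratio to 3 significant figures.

In the plate carrée (x = Rλ, y = Rφ), meridians are true-scale (h = 1) and parallels are stretched by k = sec φ.
Areal scale at 58.1°: h·k = 1.000 × 1.892 = 1.892.
Areal scale at 14.7°: h·k = 1.000 × 1.034 = 1.034.
Ratio = 1.892/1.034 ≈ 1.83.

1.83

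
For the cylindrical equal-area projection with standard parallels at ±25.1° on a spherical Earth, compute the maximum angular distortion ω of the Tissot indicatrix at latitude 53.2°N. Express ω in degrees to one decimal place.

46.1°

Cylindrical equal-area (φ₀ = 25.1°): h = cos φ / cos 25.1° along meridians, k = cos 25.1° / cos φ along parallels; h·k = 1.
At 53.2°: h = 0.6615, k = 1.512; principal scales a = 1.512, b = 0.6615.
sin(ω/2) = (a − b)/(a + b) = 0.8503/2.173 = 0.3912, so ω = 2 arcsin(0.3912) ≈ 46.1°.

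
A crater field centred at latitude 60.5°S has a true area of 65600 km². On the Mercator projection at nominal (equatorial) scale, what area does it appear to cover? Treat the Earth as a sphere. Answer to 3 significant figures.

271000 km²

For Mercator, h = k = sec φ (a conformal cylindrical projection has a single point scale, 1/cos φ).
Areal scale = k² = sec²φ = 1/cos²(60.5°) = 1/0.4924² = 4.124.
Apparent area = 65600 × 4.124 ≈ 271000 km².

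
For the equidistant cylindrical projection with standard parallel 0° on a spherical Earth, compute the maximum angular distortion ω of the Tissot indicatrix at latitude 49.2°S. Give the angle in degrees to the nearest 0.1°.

For the equirectangular projection with φ₀ = 0 (plate carrée), h = 1 along meridians and k = sec φ along parallels.
At 49.2°: h = 1.000, k = 1.530; principal scales a = 1.530, b = 1.000.
sin(ω/2) = (a − b)/(a + b) = 0.5304/2.530 = 0.2096, so ω = 2 arcsin(0.2096) ≈ 24.2°.

24.2°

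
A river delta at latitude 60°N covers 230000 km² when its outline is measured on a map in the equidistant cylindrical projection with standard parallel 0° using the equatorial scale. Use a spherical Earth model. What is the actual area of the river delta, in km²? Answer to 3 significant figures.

115000 km²

In the plate carrée (x = Rλ, y = Rφ), meridians are true-scale (h = 1) and parallels are stretched by k = sec φ.
Areal scale = h·k = 1 × sec φ; at 60°, h = 1.000, k = 2.000, so h·k = 2.000.
True area = apparent / (areal scale) = 230000 / 2.000 ≈ 115000 km².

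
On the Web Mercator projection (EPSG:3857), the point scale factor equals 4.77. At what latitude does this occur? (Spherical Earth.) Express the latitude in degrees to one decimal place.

77.9°

Mercator scale is k = sec φ = 1/cos φ.
1/cos φ = 4.77  ⇒  cos φ = 0.2096  ⇒  φ = arccos(0.2096) ≈ 77.9°.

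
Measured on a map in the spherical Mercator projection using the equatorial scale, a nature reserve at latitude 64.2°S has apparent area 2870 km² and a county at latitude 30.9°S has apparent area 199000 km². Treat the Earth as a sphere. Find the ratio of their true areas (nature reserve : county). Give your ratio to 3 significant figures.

0.00371

On Mercator the areal scale is sec²φ, so true area = apparent × cos²φ.
True area of nature reserve: 2870 × cos²(64.2°) = 2870 × 0.1894 = 543.7 km².
True area of county: 199000 × cos²(30.9°) = 199000 × 0.7363 = 146500 km².
Ratio = 543.7 / 146500 ≈ 0.00371.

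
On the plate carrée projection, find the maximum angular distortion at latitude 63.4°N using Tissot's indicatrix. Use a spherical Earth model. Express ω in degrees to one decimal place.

For the equirectangular projection with φ₀ = 0 (plate carrée), h = 1 along meridians and k = sec φ along parallels.
At 63.4°: h = 1.000, k = 2.233; principal scales a = 2.233, b = 1.000.
sin(ω/2) = (a − b)/(a + b) = 1.233/3.233 = 0.3814, so ω = 2 arcsin(0.3814) ≈ 44.8°.

44.8°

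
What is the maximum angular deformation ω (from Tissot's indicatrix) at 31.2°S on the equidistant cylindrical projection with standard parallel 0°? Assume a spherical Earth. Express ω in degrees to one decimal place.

8.9°

In the plate carrée (x = Rλ, y = Rφ), meridians are true-scale (h = 1) and parallels are stretched by k = sec φ.
At 31.2°: h = 1.000, k = 1.169; principal scales a = 1.169, b = 1.000.
sin(ω/2) = (a − b)/(a + b) = 0.1691/2.169 = 0.07796, so ω = 2 arcsin(0.07796) ≈ 8.9°.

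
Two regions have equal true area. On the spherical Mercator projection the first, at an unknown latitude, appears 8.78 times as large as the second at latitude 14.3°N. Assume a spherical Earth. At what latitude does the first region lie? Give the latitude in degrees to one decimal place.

70.9°

For equal true areas on Mercator, apparent areas scale as sec²φ, so the ratio is cos²φ₂ / cos²φ₁.
cos²φ₂ / cos²φ₁ = 8.78  ⇒  cos φ₁ = cos 14.3° / √8.78 = 0.9690/2.963 = 0.3270.
φ₁ = arccos(0.3270) ≈ 70.9°.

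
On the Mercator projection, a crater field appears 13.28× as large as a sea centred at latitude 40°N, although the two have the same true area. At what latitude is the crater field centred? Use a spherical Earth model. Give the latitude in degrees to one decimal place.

On Mercator, (apparent₁)/(apparent₂) = sec²φ₁ / sec²φ₂ when true areas are equal.
cos²φ₂ / cos²φ₁ = 13.28  ⇒  cos φ₁ = cos 40° / √13.28 = 0.7660/3.644 = 0.2102.
φ₁ = arccos(0.2102) ≈ 77.9°.

77.9°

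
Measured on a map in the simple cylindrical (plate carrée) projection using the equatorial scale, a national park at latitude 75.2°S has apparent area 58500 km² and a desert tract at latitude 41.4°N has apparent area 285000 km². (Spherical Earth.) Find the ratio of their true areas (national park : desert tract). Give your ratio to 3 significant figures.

On the plate carrée, areal scale = h·k = 1 × sec φ, so true area = apparent × cos φ.
True area of national park: 58500 × cos(75.2°) = 58500 × 0.2554 = 14940 km².
True area of desert tract: 285000 × cos(41.4°) = 285000 × 0.7501 = 213800 km².
Ratio = 14940 / 213800 ≈ 0.0699.

0.0699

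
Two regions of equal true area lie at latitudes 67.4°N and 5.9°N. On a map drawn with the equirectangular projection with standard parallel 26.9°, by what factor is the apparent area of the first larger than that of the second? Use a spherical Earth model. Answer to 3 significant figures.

2.59

With standard parallel φ₀ = 26.9°, the equirectangular projection gives x = Rλ cos φ₀, y = Rφ, so h = 1 and k = cos 26.9° / cos φ.
Areal scale at 67.4°: h·k = 1.000 × 2.321 = 2.321.
Areal scale at 5.9°: h·k = 1.000 × 0.8965 = 0.8965.
Ratio = 2.321/0.8965 ≈ 2.59.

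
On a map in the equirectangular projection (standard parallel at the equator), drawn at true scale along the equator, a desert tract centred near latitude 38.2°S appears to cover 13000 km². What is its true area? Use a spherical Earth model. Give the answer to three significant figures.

10200 km²

In the plate carrée (x = Rλ, y = Rφ), meridians are true-scale (h = 1) and parallels are stretched by k = sec φ.
Areal scale = h·k = 1 × sec φ; at 38.2°, h = 1.000, k = 1.272, so h·k = 1.272.
True area = apparent / (areal scale) = 13000 / 1.272 ≈ 10200 km².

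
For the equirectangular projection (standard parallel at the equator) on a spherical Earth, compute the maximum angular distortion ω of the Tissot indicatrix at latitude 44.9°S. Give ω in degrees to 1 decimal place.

19.7°

Plate carrée maps x = Rλ, y = Rφ. The meridian scale is h = 1 and the parallel scale is k = 1/cos φ = sec φ.
At 44.9°: h = 1.000, k = 1.412; principal scales a = 1.412, b = 1.000.
sin(ω/2) = (a − b)/(a + b) = 0.4118/2.412 = 0.1707, so ω = 2 arcsin(0.1707) ≈ 19.7°.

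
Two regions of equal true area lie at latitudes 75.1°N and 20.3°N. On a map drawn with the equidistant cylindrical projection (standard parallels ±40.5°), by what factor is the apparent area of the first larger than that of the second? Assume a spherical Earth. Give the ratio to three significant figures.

With standard parallel φ₀ = 40.5°, the equirectangular projection gives x = Rλ cos φ₀, y = Rφ, so h = 1 and k = cos 40.5° / cos φ.
Areal scale at 75.1°: h·k = 1.000 × 2.957 = 2.957.
Areal scale at 20.3°: h·k = 1.000 × 0.8108 = 0.8108.
Ratio = 2.957/0.8108 ≈ 3.65.

3.65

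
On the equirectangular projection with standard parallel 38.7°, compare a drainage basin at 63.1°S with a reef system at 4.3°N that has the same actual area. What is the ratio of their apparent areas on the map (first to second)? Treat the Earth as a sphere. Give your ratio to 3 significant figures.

2.20

In the equirectangular projection with standard parallel φ₀ = 38.7° (x = Rλ cos φ₀, y = Rφ), meridians are true-scale (h = 1) and the parallel scale is k = cos φ₀ / cos φ.
Areal scale at 63.1°: h·k = 1.000 × 1.725 = 1.725.
Areal scale at 4.3°: h·k = 1.000 × 0.7826 = 0.7826.
Ratio = 1.725/0.7826 ≈ 2.20.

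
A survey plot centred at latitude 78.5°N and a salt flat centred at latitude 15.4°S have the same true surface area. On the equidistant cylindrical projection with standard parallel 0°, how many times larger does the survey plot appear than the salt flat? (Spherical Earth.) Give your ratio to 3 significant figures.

4.84

In the plate carrée (x = Rλ, y = Rφ), meridians are true-scale (h = 1) and parallels are stretched by k = sec φ.
Areal scale at 78.5°: h·k = 1.000 × 5.016 = 5.016.
Areal scale at 15.4°: h·k = 1.000 × 1.037 = 1.037.
Ratio = 5.016/1.037 ≈ 4.84.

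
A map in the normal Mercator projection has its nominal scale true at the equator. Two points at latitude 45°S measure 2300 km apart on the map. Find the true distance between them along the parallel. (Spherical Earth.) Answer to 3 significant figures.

For Mercator, h = k = sec φ (a conformal cylindrical projection has a single point scale, 1/cos φ).
Along the parallel at 45°, map distances are exaggerated by k = sec 45° = 1.414.
True distance = 2300 / 1.414 = 2300 × cos 45° ≈ 1630 km.

1630 km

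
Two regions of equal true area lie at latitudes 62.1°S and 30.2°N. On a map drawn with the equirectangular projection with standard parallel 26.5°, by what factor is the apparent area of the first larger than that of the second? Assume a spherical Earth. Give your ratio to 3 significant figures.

The equidistant cylindrical projection with φ₀ = 26.5° has h = 1 (meridians true) and k = cos φ₀ / cos φ along parallels.
Areal scale at 62.1°: h·k = 1.000 × 1.913 = 1.913.
Areal scale at 30.2°: h·k = 1.000 × 1.035 = 1.035.
Ratio = 1.913/1.035 ≈ 1.85.

1.85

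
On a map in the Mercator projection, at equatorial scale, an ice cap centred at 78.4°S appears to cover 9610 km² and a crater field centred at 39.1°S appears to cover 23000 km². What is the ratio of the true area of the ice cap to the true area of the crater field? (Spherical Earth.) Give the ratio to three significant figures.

On Mercator the areal scale is sec²φ, so true area = apparent × cos²φ.
True area of ice cap: 9610 × cos²(78.4°) = 9610 × 0.04043 = 388.6 km².
True area of crater field: 23000 × cos²(39.1°) = 23000 × 0.6022 = 13850 km².
Ratio = 388.6 / 13850 ≈ 0.0281.

0.0281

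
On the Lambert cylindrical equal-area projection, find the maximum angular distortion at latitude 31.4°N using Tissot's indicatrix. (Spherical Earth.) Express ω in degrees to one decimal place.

The Lambert cylindrical equal-area projection is the cylindrical equal-area projection with its standard parallel at the equator (φ₀ = 0). A cylindrical equal-area projection with standard parallel φ₀ has meridian scale h = cos φ / cos φ₀ and parallel scale k = cos φ₀ / cos φ (so areas are preserved, h·k = 1).
At 31.4°: h = 0.8536, k = 1.172; principal scales a = 1.172, b = 0.8536.
sin(ω/2) = (a − b)/(a + b) = 0.3180/2.025 = 0.1570, so ω = 2 arcsin(0.1570) ≈ 18.1°.

18.1°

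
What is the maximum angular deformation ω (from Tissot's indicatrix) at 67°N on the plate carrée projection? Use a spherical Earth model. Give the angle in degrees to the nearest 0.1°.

For the equirectangular projection with φ₀ = 0 (plate carrée), h = 1 along meridians and k = sec φ along parallels.
At 67°: h = 1.000, k = 2.559; principal scales a = 2.559, b = 1.000.
sin(ω/2) = (a − b)/(a + b) = 1.559/3.559 = 0.4381, so ω = 2 arcsin(0.4381) ≈ 52.0°.

52.0°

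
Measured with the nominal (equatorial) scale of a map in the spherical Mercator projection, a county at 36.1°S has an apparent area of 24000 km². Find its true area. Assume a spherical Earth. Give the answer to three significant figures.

The Mercator projection is conformal; its linear scale factor is the same in every direction and equals sec φ = 1/cos φ.
Areal scale = k² = sec²φ = 1/cos²(36.1°) = 1/0.8080² = 1.532.
True area = apparent / (areal scale) = 24000 / 1.532 ≈ 15700 km².

15700 km²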